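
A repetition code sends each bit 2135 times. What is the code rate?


Rate = k/n = 1/2135

1/2135


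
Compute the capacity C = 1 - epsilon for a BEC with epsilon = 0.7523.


C = 1 - epsilon = 1 - 0.7523 = 0.2477

0.2477 bits


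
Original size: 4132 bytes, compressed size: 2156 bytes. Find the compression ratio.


Ratio = original / compressed = 4132 / 2156 = 1.9165

1.9165


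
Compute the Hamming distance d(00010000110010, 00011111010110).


Count differing positions: . . . . ^ ^ ^ ^ ^ . . ^ . . = 6 differences

6


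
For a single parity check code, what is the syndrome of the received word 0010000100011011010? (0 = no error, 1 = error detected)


Syndrome = XOR of all bits = 0 XOR 0 XOR 1 XOR 0 XOR 0 XOR 0 XOR 0 XOR 1 XOR 0 XOR 0 XOR 0 XOR 1 XOR 1 XOR 0 XOR 1 XOR 1 XOR 0 XOR 1 XOR 0 = 1

1


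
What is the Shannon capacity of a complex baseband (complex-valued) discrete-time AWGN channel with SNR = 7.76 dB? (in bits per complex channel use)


SNR_linear = 10^(7.76/10) = 5.9704; C = log2(1 + SNR_linear) = log2(1 + 5.9704) = 2.8012

2.8012 bits/channel use


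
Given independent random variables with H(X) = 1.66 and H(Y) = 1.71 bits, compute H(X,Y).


For independent variables, H(X,Y) = H(X) + H(Y) = 1.66 + 1.71 = 3.37

3.37 bits


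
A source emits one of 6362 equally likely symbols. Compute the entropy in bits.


H = log2(n) = log2(6362) = 12.6353

12.6353 bits


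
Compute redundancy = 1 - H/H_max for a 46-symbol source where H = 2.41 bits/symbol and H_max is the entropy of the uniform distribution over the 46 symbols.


H_max = log2(K) = log2(46) = 5.5236 bits/symbol. Redundancy = 1 - H/H_max = 1 - 2.41/5.5236 = 1 - 0.4363 = 0.5637

0.5637


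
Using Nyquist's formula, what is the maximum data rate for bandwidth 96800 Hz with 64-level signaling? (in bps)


Rate = 2 * B * log2(M) = 2 * 96800 * 6.0 = 1161600.0

1161600.0 bps


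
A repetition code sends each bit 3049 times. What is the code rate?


Rate = k/n = 1/3049

1/3049


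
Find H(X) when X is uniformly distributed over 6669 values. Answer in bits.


H = log2(n) = log2(6669) = 12.7033

12.7033 bits


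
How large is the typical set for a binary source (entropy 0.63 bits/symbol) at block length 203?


log2|A_typical| = nH = 203 * 0.63 = 127.89, so |A_typical| ~ 2^127.89 = 3.153e+38

3.153e+38


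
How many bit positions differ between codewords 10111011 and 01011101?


Count differing positions: ^ ^ ^ . . ^ ^ . = 5 differences

5


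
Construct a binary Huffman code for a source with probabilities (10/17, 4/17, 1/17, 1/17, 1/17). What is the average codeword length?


Huffman construction (repeatedly merge the two least-probable nodes; each merge adds 1 bit to every symbol beneath it): 1/17 + 1/17 = 2/17; 1/17 + 2/17 = 3/17; 3/17 + 4/17 = 7/17; 7/17 + 10/17 = 1. Resulting codeword lengths (in the order the probabilities were given): (1, 2, 4, 4, 3). L_avg = sum(p_i * l_i) = 10/17*1 + 4/17*2 + 1/17*4 + 1/17*4 + 1/17*3 = 29/17 = 1.7059

1.7059 bits


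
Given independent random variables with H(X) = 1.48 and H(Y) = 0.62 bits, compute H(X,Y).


For independent variables, H(X,Y) = H(X) + H(Y) = 1.48 + 0.62 = 2.1

2.1 bits


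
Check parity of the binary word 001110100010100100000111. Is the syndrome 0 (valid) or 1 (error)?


Syndrome = XOR of all bits = 0 XOR 0 XOR 1 XOR 1 XOR 1 XOR 0 XOR 1 XOR 0 XOR 0 XOR 0 XOR 1 XOR 0 XOR 1 XOR 0 XOR 0 XOR 1 XOR 0 XOR 0 XOR 0 XOR 0 XOR 0 XOR 1 XOR 1 XOR 1 = 0

0


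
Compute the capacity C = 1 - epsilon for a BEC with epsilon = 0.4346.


C = 1 - epsilon = 1 - 0.4346 = 0.5654

0.5654 bits


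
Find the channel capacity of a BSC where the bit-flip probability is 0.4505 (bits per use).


H(p) = -p*log2(p) - (1-p)*log2(1-p) = -0.4505*log2(0.4505) - 0.5495*log2(0.5495) = 0.518256 + 0.474663 = 0.9929. C = 1 - H(p) = 1 - 0.9929 = 0.0071

0.0071 bits


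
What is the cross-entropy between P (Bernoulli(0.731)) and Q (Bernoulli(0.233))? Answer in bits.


H(P,Q) = -p*log2(q) - (1-p)*log2(1-q). -0.731*log2(0.233) = 1.536268; -0.269*log2(0.767) = 0.102947. H(P,Q) = 1.536268 + 0.102947 = 1.6392

1.6392 bits


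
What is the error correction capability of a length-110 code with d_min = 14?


Correction capability = floor((d-1)/2) = floor((14-1)/2) = 6

6 errors


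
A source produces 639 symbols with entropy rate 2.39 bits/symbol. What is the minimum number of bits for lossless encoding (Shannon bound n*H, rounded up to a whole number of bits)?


Minimum bits >= n * H = 639 * 2.39 = 1527.21, rounded up to a whole number of bits = 1528

1528 bits


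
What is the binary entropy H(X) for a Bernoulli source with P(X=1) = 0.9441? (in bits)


H = -p*log2(p) - (1-p)*log2(1-p). -0.9441*log2(0.9441) = 0.078349; -0.0559*log2(0.0559) = 0.232600. H = 0.078349 + 0.232600 = 0.3109

0.3109 bits


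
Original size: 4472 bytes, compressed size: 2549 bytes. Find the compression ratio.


Ratio = original / compressed = 4472 / 2549 = 1.7544

1.7544


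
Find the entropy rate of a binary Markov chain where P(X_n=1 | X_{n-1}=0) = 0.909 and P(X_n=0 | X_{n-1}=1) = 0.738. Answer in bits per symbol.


Stationary distribution: pi_0 = p10/(p01+p10) = 0.4481, pi_1 = 0.5519. Entropy rate H' = pi_0*H(p01) + pi_1*H(p10) = 0.4481*0.4398 + 0.5519*0.8297 = 0.655

0.655 bits/symbol


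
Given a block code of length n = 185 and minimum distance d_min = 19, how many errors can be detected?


Detection capability = d_min - 1 = 19 - 1 = 18

18 errors


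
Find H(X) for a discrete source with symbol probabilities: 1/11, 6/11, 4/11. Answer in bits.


H = -sum(p_i * log2(p_i)). Terms: -(1/11)*log2(1/11) = 0.314494; -(6/11)*log2(6/11) = 0.476983; -(4/11)*log2(4/11) = 0.530702. H = 0.314494 + 0.476983 + 0.530702 = 1.3222

1.3222 bits


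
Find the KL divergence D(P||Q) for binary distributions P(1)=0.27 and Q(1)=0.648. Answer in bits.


KL = p*log2(p/q) + (1-p)*log2((1-p)/(1-q)) = 0.27*log2(0.27/0.648) + 0.73*log2(0.73/0.352) = 0.4272

0.4272 bits


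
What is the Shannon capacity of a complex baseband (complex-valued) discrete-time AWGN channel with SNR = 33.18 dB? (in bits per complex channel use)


SNR_linear = 10^(33.18/10) = 2079.6967; C = log2(1 + SNR_linear) = log2(1 + 2079.6967) = 11.0229

11.0229 bits/channel use


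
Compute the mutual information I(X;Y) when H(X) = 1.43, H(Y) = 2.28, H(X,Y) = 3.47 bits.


I(X;Y) = H(X) + H(Y) - H(X,Y) = 1.43 + 2.28 - 3.47 = 0.24

0.24 bits


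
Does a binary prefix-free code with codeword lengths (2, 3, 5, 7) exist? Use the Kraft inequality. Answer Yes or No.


Kraft sum = sum(2^(-l_i)) = 0.4141, need <= 1. Result: satisfied (a binary prefix-free code with these lengths exists)

Yes


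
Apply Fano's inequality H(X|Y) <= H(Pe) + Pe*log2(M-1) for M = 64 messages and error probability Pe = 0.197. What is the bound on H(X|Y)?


H(Pe) = -Pe*log2(Pe) - (1-Pe)*log2(1-Pe) = -0.197*log2(0.197) - 0.803*log2(0.803) = 0.461715 + 0.254172 = 0.7159. Pe*log2(M-1) = 0.197*log2(63) = 1.177524. Bound = H(Pe) + Pe*log2(M-1) = 0.461715 + 0.254172 + 1.177524 = 1.8934

1.8934 bits


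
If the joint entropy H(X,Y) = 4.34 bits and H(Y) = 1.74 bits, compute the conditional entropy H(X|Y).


H(X|Y) = H(X,Y) - H(Y) = 4.34 - 1.74 = 2.6

2.6 bits


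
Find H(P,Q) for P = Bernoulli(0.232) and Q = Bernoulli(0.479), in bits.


H(P,Q) = -p*log2(q) - (1-p)*log2(1-q). -0.232*log2(0.479) = 0.246361; -0.768*log2(0.521) = 0.722415. H(P,Q) = 0.246361 + 0.722415 = 0.9688

0.9688 bits


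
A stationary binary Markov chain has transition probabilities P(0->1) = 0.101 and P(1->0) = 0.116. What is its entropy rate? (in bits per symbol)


Stationary distribution: pi_0 = p10/(p01+p10) = 0.5346, pi_1 = 0.4654. Entropy rate H' = pi_0*H(p01) + pi_1*H(p10) = 0.5346*0.4722 + 0.4654*0.5178 = 0.4934

0.4934 bits/symbol


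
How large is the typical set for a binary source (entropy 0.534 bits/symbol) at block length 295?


log2|A_typical| = nH = 295 * 0.534 = 157.53, so |A_typical| ~ 2^157.53 = 2.638e+47

2.638e+47


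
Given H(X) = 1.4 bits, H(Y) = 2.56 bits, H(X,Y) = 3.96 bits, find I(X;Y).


I(X;Y) = H(X) + H(Y) - H(X,Y) = 1.4 + 2.56 - 3.96 = 0.0

0.0 bits


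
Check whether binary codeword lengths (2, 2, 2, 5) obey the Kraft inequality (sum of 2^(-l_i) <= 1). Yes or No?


Kraft sum = sum(2^(-l_i)) = 0.7812, need <= 1. Result: satisfied (a binary prefix-free code with these lengths exists)

Yes


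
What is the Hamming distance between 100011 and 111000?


Count differing positions: . ^ ^ . ^ ^ = 4 differences

4


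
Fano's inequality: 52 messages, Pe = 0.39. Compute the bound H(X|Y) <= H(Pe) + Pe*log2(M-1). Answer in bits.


H(Pe) = -Pe*log2(Pe) - (1-Pe)*log2(1-Pe) = -0.39*log2(0.39) - 0.61*log2(0.61) = 0.529797 + 0.435002 = 0.9648. Pe*log2(M-1) = 0.39*log2(51) = 2.212246. Bound = H(Pe) + Pe*log2(M-1) = 0.529797 + 0.435002 + 2.212246 = 3.177

3.177 bits


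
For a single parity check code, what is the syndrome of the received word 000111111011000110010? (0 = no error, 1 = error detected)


Syndrome = XOR of all bits = 0 XOR 0 XOR 0 XOR 1 XOR 1 XOR 1 XOR 1 XOR 1 XOR 1 XOR 0 XOR 1 XOR 1 XOR 0 XOR 0 XOR 0 XOR 1 XOR 1 XOR 0 XOR 0 XOR 1 XOR 0 = 1

1


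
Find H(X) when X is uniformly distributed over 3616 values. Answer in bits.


H = log2(n) = log2(3616) = 11.8202

11.8202 bits


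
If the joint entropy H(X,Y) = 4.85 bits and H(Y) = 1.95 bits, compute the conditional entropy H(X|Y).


H(X|Y) = H(X,Y) - H(Y) = 4.85 - 1.95 = 2.9

2.9 bits


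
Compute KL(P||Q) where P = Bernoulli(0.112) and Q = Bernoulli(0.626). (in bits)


KL = p*log2(p/q) + (1-p)*log2((1-p)/(1-q)) = 0.112*log2(0.112/0.626) + 0.888*log2(0.888/0.374) = 0.8297

0.8297 bits


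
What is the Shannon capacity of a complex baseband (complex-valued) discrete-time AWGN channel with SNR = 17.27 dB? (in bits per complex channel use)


SNR_linear = 10^(17.27/10) = 53.3335; C = log2(1 + SNR_linear) = log2(1 + 53.3335) = 5.7638

5.7638 bits/channel use


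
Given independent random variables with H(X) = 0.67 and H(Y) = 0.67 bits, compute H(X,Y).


For independent variables, H(X,Y) = H(X) + H(Y) = 0.67 + 0.67 = 1.34

1.34 bits


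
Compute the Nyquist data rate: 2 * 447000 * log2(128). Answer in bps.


Rate = 2 * B * log2(M) = 2 * 447000 * 7.0 = 6258000.0

6258000.0 bps


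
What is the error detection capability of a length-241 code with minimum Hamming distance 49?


Detection capability = d_min - 1 = 49 - 1 = 48

48 errors


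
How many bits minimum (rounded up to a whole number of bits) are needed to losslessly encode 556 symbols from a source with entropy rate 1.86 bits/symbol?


Minimum bits >= n * H = 556 * 1.86 = 1034.16, rounded up to a whole number of bits = 1035

1035 bits


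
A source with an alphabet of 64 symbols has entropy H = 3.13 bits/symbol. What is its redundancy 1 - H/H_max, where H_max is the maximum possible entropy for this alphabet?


H_max = log2(K) = log2(64) = 6.0 bits/symbol. Redundancy = 1 - H/H_max = 1 - 3.13/6.0 = 1 - 0.5217 = 0.4783

0.4783


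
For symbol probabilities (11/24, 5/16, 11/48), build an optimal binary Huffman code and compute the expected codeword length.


Huffman construction (repeatedly merge the two least-probable nodes; each merge adds 1 bit to every symbol beneath it): 11/48 + 5/16 = 13/24; 11/24 + 13/24 = 1. Resulting codeword lengths (in the order the probabilities were given): (1, 2, 2). L_avg = sum(p_i * l_i) = 11/24*1 + 5/16*2 + 11/48*2 = 37/24 = 1.5417

1.5417 bits


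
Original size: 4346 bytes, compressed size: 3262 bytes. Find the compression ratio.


Ratio = original / compressed = 4346 / 3262 = 1.3323

1.3323


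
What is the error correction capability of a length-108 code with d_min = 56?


Correction capability = floor((d-1)/2) = floor((56-1)/2) = 27

27 errors


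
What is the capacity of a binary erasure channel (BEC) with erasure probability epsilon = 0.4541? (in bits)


C = 1 - epsilon = 1 - 0.4541 = 0.5459

0.5459 bits


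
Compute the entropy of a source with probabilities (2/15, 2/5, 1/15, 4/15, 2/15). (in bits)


H = -sum(p_i * log2(p_i)). Terms: -(2/15)*log2(2/15) = 0.387585; -(2/5)*log2(2/5) = 0.528771; -(1/15)*log2(1/15) = 0.260459; -(4/15)*log2(4/15) = 0.508504; -(2/15)*log2(2/15) = 0.387585. H = 0.387585 + 0.528771 + 0.260459 + 0.508504 + 0.387585 = 2.0729

2.0729 bits


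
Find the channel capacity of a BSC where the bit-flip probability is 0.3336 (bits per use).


H(p) = -p*log2(p) - (1-p)*log2(1-p) = -0.3336*log2(0.3336) - 0.6664*log2(0.6664) = 0.528359 + 0.390204 = 0.9186. C = 1 - H(p) = 1 - 0.9186 = 0.0814

0.0814 bits


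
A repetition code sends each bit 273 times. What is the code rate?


Rate = k/n = 1/273

1/273


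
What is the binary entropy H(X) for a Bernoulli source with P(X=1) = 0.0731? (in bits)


H = -p*log2(p) - (1-p)*log2(1-p). -0.0731*log2(0.0731) = 0.275878; -0.9269*log2(0.9269) = 0.101509. H = 0.275878 + 0.101509 = 0.3774

0.3774 bits


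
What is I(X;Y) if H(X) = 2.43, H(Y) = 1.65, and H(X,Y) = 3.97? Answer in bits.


I(X;Y) = H(X) + H(Y) - H(X,Y) = 2.43 + 1.65 - 3.97 = 0.11

0.11 bits


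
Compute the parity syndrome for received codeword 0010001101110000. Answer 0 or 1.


Syndrome = XOR of all bits = 0 XOR 0 XOR 1 XOR 0 XOR 0 XOR 0 XOR 1 XOR 1 XOR 0 XOR 1 XOR 1 XOR 1 XOR 0 XOR 0 XOR 0 XOR 0 = 0

0


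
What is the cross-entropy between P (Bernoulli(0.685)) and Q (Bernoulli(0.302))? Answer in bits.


H(P,Q) = -p*log2(q) - (1-p)*log2(1-q). -0.685*log2(0.302) = 1.183255; -0.315*log2(0.698) = 0.163391. H(P,Q) = 1.183255 + 0.163391 = 1.3466

1.3466 bits


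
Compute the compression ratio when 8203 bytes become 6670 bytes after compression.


Ratio = original / compressed = 8203 / 6670 = 1.2298

1.2298


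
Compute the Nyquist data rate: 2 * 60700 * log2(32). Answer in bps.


Rate = 2 * B * log2(M) = 2 * 60700 * 5.0 = 607000.0

607000.0 bps


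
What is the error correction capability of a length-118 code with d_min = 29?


Correction capability = floor((d-1)/2) = floor((29-1)/2) = 14

14 errors


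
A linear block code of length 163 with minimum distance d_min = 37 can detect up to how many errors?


Detection capability = d_min - 1 = 37 - 1 = 36

36 errors


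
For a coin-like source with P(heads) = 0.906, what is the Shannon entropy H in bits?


H = -p*log2(p) - (1-p)*log2(1-p). -0.906*log2(0.906) = 0.129030; -0.094*log2(0.094) = 0.320652. H = 0.129030 + 0.320652 = 0.4497

0.4497 bits


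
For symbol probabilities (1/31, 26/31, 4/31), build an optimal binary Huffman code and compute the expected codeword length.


Huffman construction (repeatedly merge the two least-probable nodes; each merge adds 1 bit to every symbol beneath it): 1/31 + 4/31 = 5/31; 5/31 + 26/31 = 1. Resulting codeword lengths (in the order the probabilities were given): (2, 1, 2). L_avg = sum(p_i * l_i) = 1/31*2 + 26/31*1 + 4/31*2 = 36/31 = 1.1613

1.1613 bits


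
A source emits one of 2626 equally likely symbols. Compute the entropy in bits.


H = log2(n) = log2(2626) = 11.3587

11.3587 bits


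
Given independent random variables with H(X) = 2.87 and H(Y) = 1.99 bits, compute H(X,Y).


For independent variables, H(X,Y) = H(X) + H(Y) = 2.87 + 1.99 = 4.86

4.86 bits


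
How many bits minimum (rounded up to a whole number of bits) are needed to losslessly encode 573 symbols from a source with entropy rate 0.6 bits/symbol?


Minimum bits >= n * H = 573 * 0.6 = 343.8, rounded up to a whole number of bits = 344

344 bits


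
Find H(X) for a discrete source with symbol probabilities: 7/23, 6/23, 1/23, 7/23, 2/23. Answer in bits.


H = -sum(p_i * log2(p_i)). Terms: -(7/23)*log2(7/23) = 0.522324; -(6/23)*log2(6/23) = 0.505722; -(1/23)*log2(1/23) = 0.196677; -(7/23)*log2(7/23) = 0.522324; -(2/23)*log2(2/23) = 0.306397. H = 0.522324 + 0.505722 + 0.196677 + 0.522324 + 0.306397 = 2.0534

2.0534 bits


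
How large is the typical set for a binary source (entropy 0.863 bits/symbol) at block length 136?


log2|A_typical| = nH = 136 * 0.863 = 117.368, so |A_typical| ~ 2^117.368 = 2.144e+35

2.144e+35


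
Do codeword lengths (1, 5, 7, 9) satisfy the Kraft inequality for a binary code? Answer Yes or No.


Kraft sum = sum(2^(-l_i)) = 0.541, need <= 1. Result: satisfied (a binary prefix-free code with these lengths exists)

Yes


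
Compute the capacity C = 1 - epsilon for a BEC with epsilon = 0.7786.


C = 1 - epsilon = 1 - 0.7786 = 0.2214

0.2214 bits


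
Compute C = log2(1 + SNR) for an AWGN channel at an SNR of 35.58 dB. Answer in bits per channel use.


SNR_linear = 10^(35.58/10) = 3614.0986; C = log2(1 + SNR_linear) = log2(1 + 3614.0986) = 11.8198

11.8198 bits/channel use


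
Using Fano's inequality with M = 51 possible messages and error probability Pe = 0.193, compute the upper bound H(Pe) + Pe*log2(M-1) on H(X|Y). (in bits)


H(Pe) = -Pe*log2(Pe) - (1-Pe)*log2(1-Pe) = -0.193*log2(0.193) - 0.807*log2(0.807) = 0.458052 + 0.249653 = 0.7077. Pe*log2(M-1) = 0.193*log2(50) = 1.089264. Bound = H(Pe) + Pe*log2(M-1) = 0.458052 + 0.249653 + 1.089264 = 1.797

1.797 bits


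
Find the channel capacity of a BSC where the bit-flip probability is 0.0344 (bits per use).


H(p) = -p*log2(p) - (1-p)*log2(1-p) = -0.0344*log2(0.0344) - 0.9656*log2(0.9656) = 0.167234 + 0.048765 = 0.216. C = 1 - H(p) = 1 - 0.216 = 0.784

0.784 bits


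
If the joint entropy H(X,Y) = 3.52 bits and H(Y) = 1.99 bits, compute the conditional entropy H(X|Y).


H(X|Y) = H(X,Y) - H(Y) = 3.52 - 1.99 = 1.53

1.53 bits


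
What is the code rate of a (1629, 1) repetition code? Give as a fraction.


Rate = k/n = 1/1629

1/1629


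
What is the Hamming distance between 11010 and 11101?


Count differing positions: . . ^ ^ ^ = 3 differences

3


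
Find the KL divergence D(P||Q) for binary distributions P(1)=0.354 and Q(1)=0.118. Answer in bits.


KL = p*log2(p/q) + (1-p)*log2((1-p)/(1-q)) = 0.354*log2(0.354/0.118) + 0.646*log2(0.646/0.882) = 0.2709

0.2709 bits


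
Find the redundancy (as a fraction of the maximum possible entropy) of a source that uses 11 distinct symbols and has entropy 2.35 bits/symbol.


H_max = log2(K) = log2(11) = 3.4594 bits/symbol. Redundancy = 1 - H/H_max = 1 - 2.35/3.4594 = 1 - 0.6793 = 0.3207

0.3207


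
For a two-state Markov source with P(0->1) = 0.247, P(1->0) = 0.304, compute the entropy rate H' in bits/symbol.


Stationary distribution: pi_0 = p10/(p01+p10) = 0.5517, pi_1 = 0.4483. Entropy rate H' = pi_0*H(p01) + pi_1*H(p10) = 0.5517*0.8065 + 0.4483*0.8861 = 0.8422

0.8422 bits/symbol


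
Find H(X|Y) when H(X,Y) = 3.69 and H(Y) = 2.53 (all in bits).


H(X|Y) = H(X,Y) - H(Y) = 3.69 - 2.53 = 1.16

1.16 bits


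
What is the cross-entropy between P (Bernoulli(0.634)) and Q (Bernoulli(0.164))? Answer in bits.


H(P,Q) = -p*log2(q) - (1-p)*log2(1-q). -0.634*log2(0.164) = 1.653619; -0.366*log2(0.836) = 0.094584. H(P,Q) = 1.653619 + 0.094584 = 1.7482

1.7482 bits


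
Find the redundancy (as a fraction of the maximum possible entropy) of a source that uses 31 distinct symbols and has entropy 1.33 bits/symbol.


H_max = log2(K) = log2(31) = 4.9542 bits/symbol. Redundancy = 1 - H/H_max = 1 - 1.33/4.9542 = 1 - 0.2685 = 0.7315

0.7315


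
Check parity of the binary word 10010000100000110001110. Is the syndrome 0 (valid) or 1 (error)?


Syndrome = XOR of all bits = 1 XOR 0 XOR 0 XOR 1 XOR 0 XOR 0 XOR 0 XOR 0 XOR 1 XOR 0 XOR 0 XOR 0 XOR 0 XOR 0 XOR 1 XOR 1 XOR 0 XOR 0 XOR 0 XOR 1 XOR 1 XOR 1 XOR 0 = 0

0


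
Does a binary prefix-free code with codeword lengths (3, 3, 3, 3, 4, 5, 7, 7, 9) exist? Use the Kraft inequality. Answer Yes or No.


Kraft sum = sum(2^(-l_i)) = 0.6113, need <= 1. Result: satisfied (a binary prefix-free code with these lengths exists)

Yes


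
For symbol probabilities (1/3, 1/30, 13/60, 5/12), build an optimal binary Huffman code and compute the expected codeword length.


Huffman construction (repeatedly merge the two least-probable nodes; each merge adds 1 bit to every symbol beneath it): 1/30 + 13/60 = 1/4; 1/4 + 1/3 = 7/12; 5/12 + 7/12 = 1. Resulting codeword lengths (in the order the probabilities were given): (2, 3, 3, 1). L_avg = sum(p_i * l_i) = 1/3*2 + 1/30*3 + 13/60*3 + 5/12*1 = 11/6 = 1.8333

1.8333 bits


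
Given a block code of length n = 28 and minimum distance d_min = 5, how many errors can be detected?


Detection capability = d_min - 1 = 5 - 1 = 4

4 errors


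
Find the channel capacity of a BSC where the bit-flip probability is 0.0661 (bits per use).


H(p) = -p*log2(p) - (1-p)*log2(1-p) = -0.0661*log2(0.0661) - 0.9339*log2(0.9339) = 0.259060 + 0.092139 = 0.3512. C = 1 - H(p) = 1 - 0.3512 = 0.6488

0.6488 bits


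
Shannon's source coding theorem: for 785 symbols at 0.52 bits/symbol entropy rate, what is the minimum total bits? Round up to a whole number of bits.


Minimum bits >= n * H = 785 * 0.52 = 408.2, rounded up to a whole number of bits = 409

409 bits


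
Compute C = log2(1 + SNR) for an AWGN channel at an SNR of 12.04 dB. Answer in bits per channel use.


SNR_linear = 10^(12.04/10) = 15.9956; C = log2(1 + SNR_linear) = log2(1 + 15.9956) = 4.0871

4.0871 bits/channel use


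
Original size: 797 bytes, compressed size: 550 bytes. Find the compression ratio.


Ratio = original / compressed = 797 / 550 = 1.4491

1.4491


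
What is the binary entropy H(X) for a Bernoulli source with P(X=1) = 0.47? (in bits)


H = -p*log2(p) - (1-p)*log2(1-p). -0.47*log2(0.47) = 0.511956; -0.53*log2(0.53) = 0.485446. H = 0.511956 + 0.485446 = 0.9974

0.9974 bits


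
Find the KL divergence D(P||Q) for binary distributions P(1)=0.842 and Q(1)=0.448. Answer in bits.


KL = p*log2(p/q) + (1-p)*log2((1-p)/(1-q)) = 0.842*log2(0.842/0.448) + 0.158*log2(0.158/0.552) = 0.4813

0.4813 bits


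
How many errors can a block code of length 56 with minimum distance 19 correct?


Correction capability = floor((d-1)/2) = floor((19-1)/2) = 9

9 errors


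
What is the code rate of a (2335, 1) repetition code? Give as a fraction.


Rate = k/n = 1/2335

1/2335


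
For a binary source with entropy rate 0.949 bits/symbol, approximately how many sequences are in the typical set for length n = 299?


log2|A_typical| = nH = 299 * 0.949 = 283.751, so |A_typical| ~ 2^283.751 = 2.616e+85

2.616e+85


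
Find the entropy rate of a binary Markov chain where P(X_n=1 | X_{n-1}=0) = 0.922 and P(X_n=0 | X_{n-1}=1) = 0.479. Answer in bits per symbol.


Stationary distribution: pi_0 = p10/(p01+p10) = 0.3419, pi_1 = 0.6581. Entropy rate H' = pi_0*H(p01) + pi_1*H(p10) = 0.3419*0.3951 + 0.6581*0.9987 = 0.7923

0.7923 bits/symbol


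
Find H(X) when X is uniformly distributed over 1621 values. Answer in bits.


H = log2(n) = log2(1621) = 10.6627

10.6627 bits


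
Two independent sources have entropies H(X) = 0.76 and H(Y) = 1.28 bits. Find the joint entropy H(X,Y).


For independent variables, H(X,Y) = H(X) + H(Y) = 0.76 + 1.28 = 2.04

2.04 bits


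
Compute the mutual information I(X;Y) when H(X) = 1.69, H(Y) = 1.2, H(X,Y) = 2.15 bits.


I(X;Y) = H(X) + H(Y) - H(X,Y) = 1.69 + 1.2 - 2.15 = 0.74

0.74 bits


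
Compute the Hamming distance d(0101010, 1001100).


Count differing positions: ^ ^ . . ^ ^ . = 4 differences

4


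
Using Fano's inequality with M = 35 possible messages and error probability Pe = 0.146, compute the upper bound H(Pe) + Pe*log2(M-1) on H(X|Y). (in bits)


H(Pe) = -Pe*log2(Pe) - (1-Pe)*log2(1-Pe) = -0.146*log2(0.146) - 0.854*log2(0.854) = 0.405290 + 0.194449 = 0.5997. Pe*log2(M-1) = 0.146*log2(34) = 0.742770. Bound = H(Pe) + Pe*log2(M-1) = 0.405290 + 0.194449 + 0.742770 = 1.3425

1.3425 bits


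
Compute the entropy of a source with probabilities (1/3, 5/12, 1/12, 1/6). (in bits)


H = -sum(p_i * log2(p_i)). Terms: -(1/3)*log2(1/3) = 0.528321; -(5/12)*log2(5/12) = 0.526264; -(1/12)*log2(1/12) = 0.298747; -(1/6)*log2(1/6) = 0.430827. H = 0.528321 + 0.526264 + 0.298747 + 0.430827 = 1.7842

1.7842 bits


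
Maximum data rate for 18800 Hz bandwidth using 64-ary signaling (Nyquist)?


Rate = 2 * B * log2(M) = 2 * 18800 * 6.0 = 225600.0

225600.0 bps


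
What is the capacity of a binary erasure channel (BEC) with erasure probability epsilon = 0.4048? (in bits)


C = 1 - epsilon = 1 - 0.4048 = 0.5952

0.5952 bits


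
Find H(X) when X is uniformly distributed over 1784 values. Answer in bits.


H = log2(n) = log2(1784) = 10.8009

10.8009 bits


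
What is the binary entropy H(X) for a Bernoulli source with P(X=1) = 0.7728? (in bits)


H = -p*log2(p) - (1-p)*log2(1-p). -0.7728*log2(0.7728) = 0.287353; -0.2272*log2(0.2272) = 0.485746. H = 0.287353 + 0.485746 = 0.7731

0.7731 bits


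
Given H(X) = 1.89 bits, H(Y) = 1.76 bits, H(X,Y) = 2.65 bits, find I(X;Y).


I(X;Y) = H(X) + H(Y) - H(X,Y) = 1.89 + 1.76 - 2.65 = 1.0

1.0 bits


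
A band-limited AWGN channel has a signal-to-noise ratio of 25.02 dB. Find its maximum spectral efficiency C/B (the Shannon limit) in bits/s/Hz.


SNR_linear = 10^(25.02/10) = 317.6874; C/B = log2(1 + SNR_linear) = log2(1 + 317.6874) = 8.316

8.316 bits/s/Hz


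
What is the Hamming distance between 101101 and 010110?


Count differing positions: ^ ^ ^ . ^ ^ = 5 differences

5


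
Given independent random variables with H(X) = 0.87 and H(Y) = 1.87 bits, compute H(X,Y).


For independent variables, H(X,Y) = H(X) + H(Y) = 0.87 + 1.87 = 2.74

2.74 bits


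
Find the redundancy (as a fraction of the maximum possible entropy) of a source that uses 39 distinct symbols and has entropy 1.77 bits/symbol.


H_max = log2(K) = log2(39) = 5.2854 bits/symbol. Redundancy = 1 - H/H_max = 1 - 1.77/5.2854 = 1 - 0.3349 = 0.6651

0.6651


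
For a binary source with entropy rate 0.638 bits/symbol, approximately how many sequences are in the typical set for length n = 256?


log2|A_typical| = nH = 256 * 0.638 = 163.328, so |A_typical| ~ 2^163.328 = 1.468e+49

1.468e+49


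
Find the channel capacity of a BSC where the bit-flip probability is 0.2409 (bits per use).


H(p) = -p*log2(p) - (1-p)*log2(1-p) = -0.2409*log2(0.2409) - 0.7591*log2(0.7591) = 0.494687 + 0.301847 = 0.7965. C = 1 - H(p) = 1 - 0.7965 = 0.2035

0.2035 bits


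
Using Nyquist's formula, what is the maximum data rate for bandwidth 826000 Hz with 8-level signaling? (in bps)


Rate = 2 * B * log2(M) = 2 * 826000 * 3.0 = 4956000.0

4956000.0 bps


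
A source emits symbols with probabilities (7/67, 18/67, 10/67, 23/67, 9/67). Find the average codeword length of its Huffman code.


Huffman construction (repeatedly merge the two least-probable nodes; each merge adds 1 bit to every symbol beneath it): 7/67 + 9/67 = 16/67; 10/67 + 16/67 = 26/67; 18/67 + 23/67 = 41/67; 26/67 + 41/67 = 1. Resulting codeword lengths (in the order the probabilities were given): (3, 2, 2, 2, 3). L_avg = sum(p_i * l_i) = 7/67*3 + 18/67*2 + 10/67*2 + 23/67*2 + 9/67*3 = 150/67 = 2.2388

2.2388 bits


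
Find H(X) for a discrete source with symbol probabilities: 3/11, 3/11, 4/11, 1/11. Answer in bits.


H = -sum(p_i * log2(p_i)). Terms: -(3/11)*log2(3/11) = 0.511219; -(3/11)*log2(3/11) = 0.511219; -(4/11)*log2(4/11) = 0.530702; -(1/11)*log2(1/11) = 0.314494. H = 0.511219 + 0.511219 + 0.530702 + 0.314494 = 1.8676

1.8676 bits


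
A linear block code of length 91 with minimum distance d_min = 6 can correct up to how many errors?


Correction capability = floor((d-1)/2) = floor((6-1)/2) = 2

2 errors


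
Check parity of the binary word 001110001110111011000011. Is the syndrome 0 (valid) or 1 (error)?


Syndrome = XOR of all bits = 0 XOR 0 XOR 1 XOR 1 XOR 1 XOR 0 XOR 0 XOR 0 XOR 1 XOR 1 XOR 1 XOR 0 XOR 1 XOR 1 XOR 1 XOR 0 XOR 1 XOR 1 XOR 0 XOR 0 XOR 0 XOR 0 XOR 1 XOR 1 = 1

1


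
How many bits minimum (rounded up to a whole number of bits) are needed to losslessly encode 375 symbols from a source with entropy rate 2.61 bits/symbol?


Minimum bits >= n * H = 375 * 2.61 = 978.75, rounded up to a whole number of bits = 979

979 bits


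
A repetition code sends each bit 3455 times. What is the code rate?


Rate = k/n = 1/3455

1/3455


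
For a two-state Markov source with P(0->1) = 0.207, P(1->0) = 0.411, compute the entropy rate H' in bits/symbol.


Stationary distribution: pi_0 = p10/(p01+p10) = 0.665, pi_1 = 0.335. Entropy rate H' = pi_0*H(p01) + pi_1*H(p10) = 0.665*0.7357 + 0.335*0.977 = 0.8165

0.8165 bits/symbol


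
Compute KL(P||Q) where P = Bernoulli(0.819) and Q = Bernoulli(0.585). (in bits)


KL = p*log2(p/q) + (1-p)*log2((1-p)/(1-q)) = 0.819*log2(0.819/0.585) + 0.181*log2(0.181/0.415) = 0.1809

0.1809 bits


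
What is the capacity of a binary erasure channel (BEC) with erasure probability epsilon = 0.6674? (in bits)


C = 1 - epsilon = 1 - 0.6674 = 0.3326

0.3326 bits


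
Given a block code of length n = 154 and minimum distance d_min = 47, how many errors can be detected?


Detection capability = d_min - 1 = 47 - 1 = 46

46 errors


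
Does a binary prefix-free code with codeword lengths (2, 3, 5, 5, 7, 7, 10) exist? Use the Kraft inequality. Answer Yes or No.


Kraft sum = sum(2^(-l_i)) = 0.4541, need <= 1. Result: satisfied (a binary prefix-free code with these lengths exists)

Yes


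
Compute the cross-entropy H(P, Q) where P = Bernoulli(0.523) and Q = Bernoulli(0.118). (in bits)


H(P,Q) = -p*log2(q) - (1-p)*log2(1-q). -0.523*log2(0.118) = 1.612483; -0.477*log2(0.882) = 0.086408. H(P,Q) = 1.612483 + 0.086408 = 1.6989

1.6989 bits


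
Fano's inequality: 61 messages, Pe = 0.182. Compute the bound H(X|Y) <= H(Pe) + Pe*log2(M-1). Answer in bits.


H(Pe) = -Pe*log2(Pe) - (1-Pe)*log2(1-Pe) = -0.182*log2(0.182) - 0.818*log2(0.818) = 0.447354 + 0.237079 = 0.6844. Pe*log2(M-1) = 0.182*log2(60) = 1.075054. Bound = H(Pe) + Pe*log2(M-1) = 0.447354 + 0.237079 + 1.075054 = 1.7595

1.7595 bits


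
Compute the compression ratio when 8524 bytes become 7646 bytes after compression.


Ratio = original / compressed = 8524 / 7646 = 1.1148

1.1148


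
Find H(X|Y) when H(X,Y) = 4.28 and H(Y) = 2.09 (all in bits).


H(X|Y) = H(X,Y) - H(Y) = 4.28 - 2.09 = 2.19

2.19 bits


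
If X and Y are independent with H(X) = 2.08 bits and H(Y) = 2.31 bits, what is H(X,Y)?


For independent variables, H(X,Y) = H(X) + H(Y) = 2.08 + 2.31 = 4.39

4.39 bits


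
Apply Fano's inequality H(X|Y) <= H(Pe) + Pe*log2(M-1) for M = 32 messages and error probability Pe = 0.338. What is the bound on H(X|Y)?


H(Pe) = -Pe*log2(Pe) - (1-Pe)*log2(1-Pe) = -0.338*log2(0.338) - 0.662*log2(0.662) = 0.528938 + 0.393954 = 0.9229. Pe*log2(M-1) = 0.338*log2(31) = 1.674518. Bound = H(Pe) + Pe*log2(M-1) = 0.528938 + 0.393954 + 1.674518 = 2.5974

2.5974 bits


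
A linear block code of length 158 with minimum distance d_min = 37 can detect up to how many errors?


Detection capability = d_min - 1 = 37 - 1 = 36

36 errors


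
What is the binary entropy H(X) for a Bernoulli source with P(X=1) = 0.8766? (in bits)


H = -p*log2(p) - (1-p)*log2(1-p). -0.8766*log2(0.8766) = 0.166562; -0.1234*log2(0.1234) = 0.372493. H = 0.166562 + 0.372493 = 0.5391

0.5391 bits


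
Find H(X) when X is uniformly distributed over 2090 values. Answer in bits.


H = log2(n) = log2(2090) = 11.0293

11.0293 bits


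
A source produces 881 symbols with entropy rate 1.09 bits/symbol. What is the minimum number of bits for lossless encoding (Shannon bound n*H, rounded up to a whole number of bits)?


Minimum bits >= n * H = 881 * 1.09 = 960.29, rounded up to a whole number of bits = 961

961 bits


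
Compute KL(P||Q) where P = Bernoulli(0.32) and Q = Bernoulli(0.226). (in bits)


KL = p*log2(p/q) + (1-p)*log2((1-p)/(1-q)) = 0.32*log2(0.32/0.226) + 0.68*log2(0.68/0.774) = 0.0335

0.0335 bits


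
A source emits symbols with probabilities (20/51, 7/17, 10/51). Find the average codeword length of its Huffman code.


Huffman construction (repeatedly merge the two least-probable nodes; each merge adds 1 bit to every symbol beneath it): 10/51 + 20/51 = 10/17; 7/17 + 10/17 = 1. Resulting codeword lengths (in the order the probabilities were given): (2, 1, 2). L_avg = sum(p_i * l_i) = 20/51*2 + 7/17*1 + 10/51*2 = 27/17 = 1.5882

1.5882 bits


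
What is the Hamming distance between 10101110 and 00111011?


Count differing positions: ^ . . ^ . ^ . ^ = 4 differences

4


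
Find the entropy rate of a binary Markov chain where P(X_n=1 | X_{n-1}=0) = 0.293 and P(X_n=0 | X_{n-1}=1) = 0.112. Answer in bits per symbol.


Stationary distribution: pi_0 = p10/(p01+p10) = 0.2765, pi_1 = 0.7235. Entropy rate H' = pi_0*H(p01) + pi_1*H(p10) = 0.2765*0.8726 + 0.7235*0.5059 = 0.6073

0.6073 bits/symbol


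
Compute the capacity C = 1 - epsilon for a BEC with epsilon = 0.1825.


C = 1 - epsilon = 1 - 0.1825 = 0.8175

0.8175 bits


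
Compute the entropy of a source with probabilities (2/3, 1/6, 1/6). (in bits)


H = -sum(p_i * log2(p_i)). Terms: -(2/3)*log2(2/3) = 0.389975; -(1/6)*log2(1/6) = 0.430827; -(1/6)*log2(1/6) = 0.430827. H = 0.389975 + 0.430827 + 0.430827 = 1.2516

1.2516 bits


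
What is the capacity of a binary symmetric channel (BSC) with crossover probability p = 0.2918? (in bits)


H(p) = -p*log2(p) - (1-p)*log2(1-p) = -0.2918*log2(0.2918) - 0.7082*log2(0.7082) = 0.518513 + 0.352522 = 0.871. C = 1 - H(p) = 1 - 0.871 = 0.129

0.129 bits


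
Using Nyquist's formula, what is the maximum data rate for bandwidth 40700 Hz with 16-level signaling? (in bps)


Rate = 2 * B * log2(M) = 2 * 40700 * 4.0 = 325600.0

325600.0 bps


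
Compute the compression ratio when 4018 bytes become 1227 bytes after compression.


Ratio = original / compressed = 4018 / 1227 = 3.2747

3.2747


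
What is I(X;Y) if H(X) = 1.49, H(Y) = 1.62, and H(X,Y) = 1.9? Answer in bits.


I(X;Y) = H(X) + H(Y) - H(X,Y) = 1.49 + 1.62 - 1.9 = 1.21

1.21 bits


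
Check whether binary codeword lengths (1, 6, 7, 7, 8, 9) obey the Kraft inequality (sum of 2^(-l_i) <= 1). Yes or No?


Kraft sum = sum(2^(-l_i)) = 0.5371, need <= 1. Result: satisfied (a binary prefix-free code with these lengths exists)

Yes


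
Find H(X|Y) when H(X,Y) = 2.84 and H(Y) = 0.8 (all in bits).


H(X|Y) = H(X,Y) - H(Y) = 2.84 - 0.8 = 2.04

2.04 bits


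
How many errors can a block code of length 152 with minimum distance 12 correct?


Correction capability = floor((d-1)/2) = floor((12-1)/2) = 5

5 errors


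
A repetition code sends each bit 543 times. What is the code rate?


Rate = k/n = 1/543

1/543


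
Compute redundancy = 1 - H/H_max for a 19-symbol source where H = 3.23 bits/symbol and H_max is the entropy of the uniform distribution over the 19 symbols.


H_max = log2(K) = log2(19) = 4.2479 bits/symbol. Redundancy = 1 - H/H_max = 1 - 3.23/4.2479 = 1 - 0.7604 = 0.2396

0.2396


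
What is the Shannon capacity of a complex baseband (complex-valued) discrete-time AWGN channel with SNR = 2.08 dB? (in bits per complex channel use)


SNR_linear = 10^(2.08/10) = 1.6144; C = log2(1 + SNR_linear) = log2(1 + 1.6144) = 1.3865

1.3865 bits/channel use


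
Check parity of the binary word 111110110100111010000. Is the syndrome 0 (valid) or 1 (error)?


Syndrome = XOR of all bits = 1 XOR 1 XOR 1 XOR 1 XOR 1 XOR 0 XOR 1 XOR 1 XOR 0 XOR 1 XOR 0 XOR 0 XOR 1 XOR 1 XOR 1 XOR 0 XOR 1 XOR 0 XOR 0 XOR 0 XOR 0 = 0

0


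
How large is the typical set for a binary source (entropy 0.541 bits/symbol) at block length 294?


log2|A_typical| = nH = 294 * 0.541 = 159.054, so |A_typical| ~ 2^159.054 = 7.586e+47

7.586e+47


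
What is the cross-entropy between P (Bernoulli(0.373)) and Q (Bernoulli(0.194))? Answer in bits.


H(P,Q) = -p*log2(q) - (1-p)*log2(1-q). -0.373*log2(0.194) = 0.882470; -0.627*log2(0.806) = 0.195090. H(P,Q) = 0.882470 + 0.195090 = 1.0776

1.0776 bits


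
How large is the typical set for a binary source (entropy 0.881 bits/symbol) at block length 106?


log2|A_typical| = nH = 106 * 0.881 = 93.386, so |A_typical| ~ 2^93.386 = 1.294e+28

1.294e+28


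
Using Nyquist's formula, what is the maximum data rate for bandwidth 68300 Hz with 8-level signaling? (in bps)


Rate = 2 * B * log2(M) = 2 * 68300 * 3.0 = 409800.0

409800.0 bps


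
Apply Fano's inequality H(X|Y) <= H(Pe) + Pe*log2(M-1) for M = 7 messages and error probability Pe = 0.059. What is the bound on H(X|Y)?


H(Pe) = -Pe*log2(Pe) - (1-Pe)*log2(1-Pe) = -0.059*log2(0.059) - 0.941*log2(0.941) = 0.240905 + 0.082557 = 0.3235. Pe*log2(M-1) = 0.059*log2(6) = 0.152513. Bound = H(Pe) + Pe*log2(M-1) = 0.240905 + 0.082557 + 0.152513 = 0.476

0.476 bits


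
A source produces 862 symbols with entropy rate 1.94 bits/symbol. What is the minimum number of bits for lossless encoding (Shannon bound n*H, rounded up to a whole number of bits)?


Minimum bits >= n * H = 862 * 1.94 = 1672.28, rounded up to a whole number of bits = 1673

1673 bits


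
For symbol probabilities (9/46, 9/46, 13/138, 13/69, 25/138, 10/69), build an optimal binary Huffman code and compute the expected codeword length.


Huffman construction (repeatedly merge the two least-probable nodes; each merge adds 1 bit to every symbol beneath it): 13/138 + 10/69 = 11/46; 25/138 + 13/69 = 17/46; 9/46 + 9/46 = 9/23; 11/46 + 17/46 = 14/23; 9/23 + 14/23 = 1. Resulting codeword lengths (in the order the probabilities were given): (2, 2, 3, 3, 3, 3). L_avg = sum(p_i * l_i) = 9/46*2 + 9/46*2 + 13/138*3 + 13/69*3 + 25/138*3 + 10/69*3 = 60/23 = 2.6087

2.6087 bits


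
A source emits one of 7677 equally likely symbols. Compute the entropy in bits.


H = log2(n) = log2(7677) = 12.9063

12.9063 bits


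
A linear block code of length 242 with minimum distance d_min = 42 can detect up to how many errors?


Detection capability = d_min - 1 = 42 - 1 = 41

41 errors


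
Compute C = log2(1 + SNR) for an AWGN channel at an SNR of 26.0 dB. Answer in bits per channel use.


SNR_linear = 10^(26.0/10) = 398.1072; C = log2(1 + SNR_linear) = log2(1 + 398.1072) = 8.6406

8.6406 bits/channel use


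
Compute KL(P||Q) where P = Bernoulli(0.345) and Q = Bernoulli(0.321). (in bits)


KL = p*log2(p/q) + (1-p)*log2((1-p)/(1-q)) = 0.345*log2(0.345/0.321) + 0.655*log2(0.655/0.679) = 0.0019

0.0019 bits


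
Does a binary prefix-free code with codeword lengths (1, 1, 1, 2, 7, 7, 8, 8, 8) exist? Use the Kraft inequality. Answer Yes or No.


Kraft sum = sum(2^(-l_i)) = 1.7773, need <= 1. Result: violated (a binary prefix-free code with these lengths cannot exist)

No


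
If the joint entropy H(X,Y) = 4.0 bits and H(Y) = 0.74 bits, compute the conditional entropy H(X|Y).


H(X|Y) = H(X,Y) - H(Y) = 4.0 - 0.74 = 3.26

3.26 bits


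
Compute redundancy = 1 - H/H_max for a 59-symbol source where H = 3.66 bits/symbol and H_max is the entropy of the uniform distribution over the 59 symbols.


H_max = log2(K) = log2(59) = 5.8826 bits/symbol. Redundancy = 1 - H/H_max = 1 - 3.66/5.8826 = 1 - 0.6222 = 0.3778

0.3778


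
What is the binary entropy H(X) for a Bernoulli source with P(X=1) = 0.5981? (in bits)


H = -p*log2(p) - (1-p)*log2(1-p). -0.5981*log2(0.5981) = 0.443516; -0.4019*log2(0.4019) = 0.528535. H = 0.443516 + 0.528535 = 0.9721

0.9721 bits


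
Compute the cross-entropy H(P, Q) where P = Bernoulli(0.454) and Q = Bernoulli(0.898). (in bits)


H(P,Q) = -p*log2(q) - (1-p)*log2(1-q). -0.454*log2(0.898) = 0.070467; -0.546*log2(0.102) = 1.798174. H(P,Q) = 0.070467 + 1.798174 = 1.8686

1.8686 bits
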